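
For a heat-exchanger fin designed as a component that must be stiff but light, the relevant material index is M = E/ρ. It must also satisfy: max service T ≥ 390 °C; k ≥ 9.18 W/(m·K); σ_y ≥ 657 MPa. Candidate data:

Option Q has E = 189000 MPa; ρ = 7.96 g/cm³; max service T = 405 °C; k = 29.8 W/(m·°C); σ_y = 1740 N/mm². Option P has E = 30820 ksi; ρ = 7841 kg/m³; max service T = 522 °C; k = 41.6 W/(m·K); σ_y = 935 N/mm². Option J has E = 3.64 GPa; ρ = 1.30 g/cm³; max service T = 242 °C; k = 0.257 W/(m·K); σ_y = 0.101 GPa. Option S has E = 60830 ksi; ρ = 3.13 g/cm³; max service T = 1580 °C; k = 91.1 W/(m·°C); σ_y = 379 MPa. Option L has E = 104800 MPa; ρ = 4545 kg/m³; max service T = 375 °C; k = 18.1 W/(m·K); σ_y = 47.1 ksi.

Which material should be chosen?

option P

Screen on constraints: max service T ≥ 390 °C; k ≥ 9.18 W/(m·K); σ_y ≥ 657 MPa. Survivors: option Q, option P.
Convert each candidate to consistent units, then evaluate M:
  option Q: E = 189.0 GPa, ρ = 7960 kg/m³
  option P: E = 212.5 GPa, ρ = 7841 kg/m³
  option P: M = 27.1 MN·m/kg
  option Q: M = 23.7 MN·m/kg
Highest index: option P.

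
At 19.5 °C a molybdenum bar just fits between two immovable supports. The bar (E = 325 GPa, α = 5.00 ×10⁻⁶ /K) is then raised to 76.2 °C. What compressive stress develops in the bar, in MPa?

ΔT = 56.70 K. Constrained thermal stress σ = E·α·ΔT = 325.0×10³ MPa × 5.00×10⁻⁶ × 56.70 = 92.1 MPa (compressive).

92.1 MPa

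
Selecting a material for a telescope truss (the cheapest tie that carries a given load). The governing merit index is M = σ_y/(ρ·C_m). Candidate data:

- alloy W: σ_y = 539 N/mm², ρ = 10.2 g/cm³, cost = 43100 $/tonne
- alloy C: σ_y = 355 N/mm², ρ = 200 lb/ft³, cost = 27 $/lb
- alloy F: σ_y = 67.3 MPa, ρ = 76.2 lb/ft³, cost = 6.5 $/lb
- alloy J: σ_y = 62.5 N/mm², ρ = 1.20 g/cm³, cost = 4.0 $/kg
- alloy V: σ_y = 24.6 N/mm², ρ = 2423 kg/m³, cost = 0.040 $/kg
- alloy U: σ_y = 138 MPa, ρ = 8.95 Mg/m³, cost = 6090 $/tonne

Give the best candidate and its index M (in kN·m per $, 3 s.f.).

After converting to SI:
  alloy W: σ_y = 539.0 MPa, ρ = 10200 kg/m³, cost = 43.10 $/kg
  alloy C: σ_y = 355.0 MPa, ρ = 3204 kg/m³, cost = 59.52 $/kg
  alloy F: σ_y = 67.30 MPa, ρ = 1221 kg/m³, cost = 14.33 $/kg
  alloy J: σ_y = 62.50 MPa, ρ = 1200 kg/m³, cost = 4.000 $/kg
  alloy V: σ_y = 24.60 MPa, ρ = 2423 kg/m³, cost = 0.04000 $/kg
  alloy U: σ_y = 138.0 MPa, ρ = 8950 kg/m³, cost = 6.090 $/kg
  alloy V: M = 254 kN·m per $
  alloy J: M = 13.0 kN·m per $
  alloy F: M = 3.85 kN·m per $
  alloy U: M = 2.53 kN·m per $
  alloy C: M = 1.86 kN·m per $
  alloy W: M = 1.23 kN·m per $
Highest index: alloy V.

alloy V, M = 254 kN·m per $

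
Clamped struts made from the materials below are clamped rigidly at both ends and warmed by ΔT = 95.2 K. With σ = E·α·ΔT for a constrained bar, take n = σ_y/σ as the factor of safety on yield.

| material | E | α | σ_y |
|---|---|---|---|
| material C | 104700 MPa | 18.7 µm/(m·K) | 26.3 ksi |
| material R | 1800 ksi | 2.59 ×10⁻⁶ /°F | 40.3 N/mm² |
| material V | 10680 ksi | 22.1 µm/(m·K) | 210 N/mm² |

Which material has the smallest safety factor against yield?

material C

In consistent units (E in GPa, α in ×10⁻⁶/K, σ_y in MPa):
  material C: E = 104.7, α = 18.7, σ_y = 181.3 → σ = 186 MPa, n = 0.973
  material R: E = 12.41, α = 4.66, σ_y = 40.30 → σ = 5.51 MPa, n = 7.32
  material V: E = 73.64, α = 22.1, σ_y = 210.0 → σ = 155 MPa, n = 1.36
Smallest n: material C with n = 0.973.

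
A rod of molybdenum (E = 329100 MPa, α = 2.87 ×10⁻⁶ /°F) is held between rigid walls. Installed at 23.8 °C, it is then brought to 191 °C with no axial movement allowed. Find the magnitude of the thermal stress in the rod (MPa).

284 MPa

E = 329100 MPa = 329.1 GPa.
α = 2.87×10⁻⁶/°F × 9/5 = 5.17×10⁻⁶/K.
ΔT = 167.2 K. Constrained thermal stress σ = E·α·ΔT = 329.1×10³ MPa × 5.17×10⁻⁶ × 167.2 = 284 MPa (compressive).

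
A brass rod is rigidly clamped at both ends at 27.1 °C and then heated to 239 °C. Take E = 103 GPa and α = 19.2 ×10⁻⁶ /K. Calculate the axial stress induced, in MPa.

419 MPa

ΔT = 211.9 K. Constrained thermal stress σ = E·α·ΔT = 103.0×10³ MPa × 19.2×10⁻⁶ × 211.9 = 419 MPa (compressive).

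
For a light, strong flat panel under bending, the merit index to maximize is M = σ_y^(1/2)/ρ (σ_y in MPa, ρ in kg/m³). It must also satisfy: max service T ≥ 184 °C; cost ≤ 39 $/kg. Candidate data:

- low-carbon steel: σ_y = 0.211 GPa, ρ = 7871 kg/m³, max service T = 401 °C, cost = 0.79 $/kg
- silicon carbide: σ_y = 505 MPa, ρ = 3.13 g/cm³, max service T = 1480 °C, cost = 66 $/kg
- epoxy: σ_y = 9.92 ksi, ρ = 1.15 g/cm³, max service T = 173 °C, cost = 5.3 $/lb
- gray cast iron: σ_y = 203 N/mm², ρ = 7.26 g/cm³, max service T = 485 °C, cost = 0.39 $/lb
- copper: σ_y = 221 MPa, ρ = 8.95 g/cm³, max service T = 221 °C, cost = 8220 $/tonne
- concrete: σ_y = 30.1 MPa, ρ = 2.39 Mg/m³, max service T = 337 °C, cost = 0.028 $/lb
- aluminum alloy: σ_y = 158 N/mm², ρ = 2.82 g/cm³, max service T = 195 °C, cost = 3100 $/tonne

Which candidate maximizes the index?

Screen on constraints: max service T ≥ 184 °C; cost ≤ 39 $/kg. Survivors: low-carbon steel, gray cast iron, copper, concrete, aluminum alloy.
Normalizing units and computing the index:
  low-carbon steel: σ_y = 211.0 MPa, ρ = 7871 kg/m³
  gray cast iron: σ_y = 203.0 MPa, ρ = 7260 kg/m³
  copper: σ_y = 221.0 MPa, ρ = 8950 kg/m³
  concrete: σ_y = 30.10 MPa, ρ = 2390 kg/m³
  aluminum alloy: σ_y = 158.0 MPa, ρ = 2820 kg/m³
  aluminum alloy: M = 4.46×10⁻³
  concrete: M = 2.30×10⁻³
  gray cast iron: M = 1.96×10⁻³
  low-carbon steel: M = 1.85×10⁻³
  copper: M = 1.66×10⁻³
The maximum is for aluminum alloy.

aluminum alloy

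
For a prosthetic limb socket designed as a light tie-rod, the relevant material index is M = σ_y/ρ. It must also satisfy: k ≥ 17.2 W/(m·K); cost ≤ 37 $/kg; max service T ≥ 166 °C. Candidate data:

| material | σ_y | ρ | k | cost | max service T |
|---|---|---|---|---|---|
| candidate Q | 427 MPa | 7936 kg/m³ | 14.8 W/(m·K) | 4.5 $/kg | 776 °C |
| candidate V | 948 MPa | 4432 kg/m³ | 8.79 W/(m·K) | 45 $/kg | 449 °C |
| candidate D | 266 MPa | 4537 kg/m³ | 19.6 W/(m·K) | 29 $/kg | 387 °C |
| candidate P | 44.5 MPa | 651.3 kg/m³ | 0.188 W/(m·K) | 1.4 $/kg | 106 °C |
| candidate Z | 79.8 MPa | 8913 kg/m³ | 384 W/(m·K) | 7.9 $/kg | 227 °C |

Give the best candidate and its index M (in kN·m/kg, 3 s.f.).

Screen on constraints: k ≥ 17.2 W/(m·K); cost ≤ 37 $/kg; max service T ≥ 166 °C. Survivors: candidate D, candidate Z.
Per-candidate index values:
  candidate D: M = 58.6 kN·m/kg
  candidate Z: M = 8.95 kN·m/kg
The maximum is for candidate D.

candidate D, M = 58.6 kN·m/kg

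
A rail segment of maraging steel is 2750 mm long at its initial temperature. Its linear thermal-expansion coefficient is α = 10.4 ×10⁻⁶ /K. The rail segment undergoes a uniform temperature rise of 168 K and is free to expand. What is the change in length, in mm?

4.80 mm

ΔL = α·L₀·ΔT = 10.4×10⁻⁶ × 2750 mm × 168.0 K = 4.80 mm.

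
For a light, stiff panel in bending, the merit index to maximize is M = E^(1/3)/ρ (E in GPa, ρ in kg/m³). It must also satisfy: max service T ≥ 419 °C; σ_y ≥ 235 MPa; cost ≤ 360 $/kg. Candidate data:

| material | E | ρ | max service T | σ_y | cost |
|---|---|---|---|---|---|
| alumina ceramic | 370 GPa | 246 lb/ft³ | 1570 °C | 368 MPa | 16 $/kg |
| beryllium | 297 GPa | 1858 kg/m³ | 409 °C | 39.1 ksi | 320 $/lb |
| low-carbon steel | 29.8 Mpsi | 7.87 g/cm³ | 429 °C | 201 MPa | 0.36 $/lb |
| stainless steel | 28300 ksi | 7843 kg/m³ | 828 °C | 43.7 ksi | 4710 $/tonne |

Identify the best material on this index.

Screen on constraints: max service T ≥ 419 °C; σ_y ≥ 235 MPa; cost ≤ 360 $/kg. Survivors: alumina ceramic, stainless steel.
Putting every candidate on a common basis:
  alumina ceramic: E = 370.0 GPa, ρ = 3941 kg/m³
  stainless steel: E = 195.1 GPa, ρ = 7843 kg/m³
  alumina ceramic: M = 1.82×10⁻³
  stainless steel: M = 0.740×10⁻³
The maximum is for alumina ceramic.

alumina ceramic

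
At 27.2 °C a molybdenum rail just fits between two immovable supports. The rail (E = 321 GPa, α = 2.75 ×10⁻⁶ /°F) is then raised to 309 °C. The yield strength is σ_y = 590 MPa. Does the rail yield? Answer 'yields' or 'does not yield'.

α = 2.75×10⁻⁶/°F × 9/5 = 4.95×10⁻⁶/K.
ΔT = 281.8 K. Constrained thermal stress σ = E·α·ΔT = 321.0×10³ MPa × 4.95×10⁻⁶ × 281.8 = 448 MPa (compressive).
Compare to σ_y = 590 MPa: σ < σ_y, so it does not yield.

does not yield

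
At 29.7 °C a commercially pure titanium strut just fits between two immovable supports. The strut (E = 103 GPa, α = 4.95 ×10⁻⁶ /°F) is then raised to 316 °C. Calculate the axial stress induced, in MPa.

α = 4.95×10⁻⁶/°F × 9/5 = 8.91×10⁻⁶/K.
ΔT = 286.3 K. Constrained thermal stress σ = E·α·ΔT = 103.0×10³ MPa × 8.91×10⁻⁶ × 286.3 = 263 MPa (compressive).

263 MPa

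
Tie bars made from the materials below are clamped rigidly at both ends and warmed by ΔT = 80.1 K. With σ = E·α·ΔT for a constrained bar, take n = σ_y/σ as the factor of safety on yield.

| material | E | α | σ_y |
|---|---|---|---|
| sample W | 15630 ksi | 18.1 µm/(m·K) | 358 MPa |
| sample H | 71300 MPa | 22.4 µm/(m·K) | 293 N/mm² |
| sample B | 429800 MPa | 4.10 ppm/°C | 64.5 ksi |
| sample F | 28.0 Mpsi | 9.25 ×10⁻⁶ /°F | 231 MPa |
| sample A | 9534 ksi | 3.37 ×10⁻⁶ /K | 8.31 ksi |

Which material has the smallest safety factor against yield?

sample F

Converting E to GPa, α to ×10⁻⁶/K, σ_y to MPa, then σ and n for each:
  sample W: E = 107.8, α = 18.1, σ_y = 358.0 → σ = 156 MPa, n = 2.29
  sample H: E = 71.30, α = 22.4, σ_y = 293.0 → σ = 128 MPa, n = 2.29
  sample B: E = 429.8, α = 4.10, σ_y = 444.7 → σ = 141 MPa, n = 3.15
  sample F: E = 193.1, α = 16.6, σ_y = 231.0 → σ = 257 MPa, n = 0.897
  sample A: E = 65.73, α = 3.37, σ_y = 57.30 → σ = 17.7 MPa, n = 3.23
The minimum is sample F at n = 0.897.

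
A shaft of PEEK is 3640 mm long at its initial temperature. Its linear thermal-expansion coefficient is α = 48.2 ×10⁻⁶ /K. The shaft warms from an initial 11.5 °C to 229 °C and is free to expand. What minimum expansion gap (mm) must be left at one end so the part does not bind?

38.2 mm

ΔT = 229 − 11.5 = 217.5 K.
ΔL = α·L₀·ΔT = 48.2×10⁻⁶ × 3640 mm × 217.5 K = 38.2 mm.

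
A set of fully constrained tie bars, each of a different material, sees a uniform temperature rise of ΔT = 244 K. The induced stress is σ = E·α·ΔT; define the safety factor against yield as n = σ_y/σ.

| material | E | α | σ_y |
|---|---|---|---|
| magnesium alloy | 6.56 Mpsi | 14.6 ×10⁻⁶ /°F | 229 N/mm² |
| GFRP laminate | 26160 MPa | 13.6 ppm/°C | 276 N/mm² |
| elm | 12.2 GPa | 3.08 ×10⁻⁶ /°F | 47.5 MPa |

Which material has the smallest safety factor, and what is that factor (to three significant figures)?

magnesium alloy, n = 0.790

Converting E to GPa, α to ×10⁻⁶/K, σ_y to MPa, then σ and n for each:
  magnesium alloy: E = 45.23, α = 26.3, σ_y = 229.0 → σ = 290 MPa, n = 0.790
  GFRP laminate: E = 26.16, α = 13.6, σ_y = 276.0 → σ = 86.8 MPa, n = 3.18
  elm: E = 12.20, α = 5.54, σ_y = 47.50 → σ = 16.5 MPa, n = 2.88
The minimum is magnesium alloy at n = 0.790.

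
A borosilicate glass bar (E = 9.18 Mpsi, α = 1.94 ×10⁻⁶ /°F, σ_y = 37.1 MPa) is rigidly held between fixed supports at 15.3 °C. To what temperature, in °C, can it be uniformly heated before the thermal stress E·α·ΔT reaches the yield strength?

E = 9.18 Mpsi = 63.29 GPa.
α = 1.94×10⁻⁶/°F × 9/5 = 3.49×10⁻⁶/K.
E·α·ΔT = 37.10 MPa ⇒ ΔT = 37.10 / (63.29×10³ × 3.49×10⁻⁶) = 167.9 K.
T = 15.3 + 167.9 = 183.2 °C.

183 °C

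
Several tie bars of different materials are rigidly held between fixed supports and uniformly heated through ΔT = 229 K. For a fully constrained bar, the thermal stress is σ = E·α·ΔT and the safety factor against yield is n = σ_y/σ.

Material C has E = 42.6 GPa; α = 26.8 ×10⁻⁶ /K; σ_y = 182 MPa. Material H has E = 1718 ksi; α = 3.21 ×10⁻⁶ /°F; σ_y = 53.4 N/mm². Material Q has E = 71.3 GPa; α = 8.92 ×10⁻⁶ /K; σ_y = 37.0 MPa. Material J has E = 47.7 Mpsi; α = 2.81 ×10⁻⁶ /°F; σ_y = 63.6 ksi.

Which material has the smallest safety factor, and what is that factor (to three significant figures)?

Per material, after unit conversion:
  material C: E = 42.60, α = 26.8, σ_y = 182.0 → σ = 261 MPa, n = 0.696
  material H: E = 11.85, α = 5.78, σ_y = 53.40 → σ = 15.7 MPa, n = 3.41
  material Q: E = 71.30, α = 8.92, σ_y = 37.00 → σ = 146 MPa, n = 0.254
  material J: E = 328.9, α = 5.06, σ_y = 438.5 → σ = 381 MPa, n = 1.15
Material Q has the lowest safety factor, n = 0.254.

material Q, n = 0.254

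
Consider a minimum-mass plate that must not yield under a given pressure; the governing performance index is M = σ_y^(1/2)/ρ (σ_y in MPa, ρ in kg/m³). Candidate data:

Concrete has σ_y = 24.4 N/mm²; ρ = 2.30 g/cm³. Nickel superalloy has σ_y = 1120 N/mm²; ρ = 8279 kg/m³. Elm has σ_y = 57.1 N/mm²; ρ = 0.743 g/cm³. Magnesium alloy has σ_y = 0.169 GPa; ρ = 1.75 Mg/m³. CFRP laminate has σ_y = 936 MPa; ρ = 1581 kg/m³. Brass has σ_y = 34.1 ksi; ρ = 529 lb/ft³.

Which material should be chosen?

CFRP laminate

Putting every candidate on a common basis:
  concrete: σ_y = 24.40 MPa, ρ = 2300 kg/m³
  nickel superalloy: σ_y = 1120 MPa, ρ = 8279 kg/m³
  elm: σ_y = 57.10 MPa, ρ = 743.0 kg/m³
  magnesium alloy: σ_y = 169.0 MPa, ρ = 1750 kg/m³
  CFRP laminate: σ_y = 936.0 MPa, ρ = 1581 kg/m³
  brass: σ_y = 235.1 MPa, ρ = 8474 kg/m³
  CFRP laminate: M = 19.4×10⁻³
  elm: M = 10.2×10⁻³
  magnesium alloy: M = 7.43×10⁻³
  nickel superalloy: M = 4.04×10⁻³
  concrete: M = 2.15×10⁻³
  brass: M = 1.81×10⁻³
CFRP laminate has the largest M.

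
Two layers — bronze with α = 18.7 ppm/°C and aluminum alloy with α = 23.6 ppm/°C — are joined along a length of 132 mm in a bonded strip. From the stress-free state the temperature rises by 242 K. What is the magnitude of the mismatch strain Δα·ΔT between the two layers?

Δα = |18.7 − 23.6|×10⁻⁶/K = 4.90×10⁻⁶/K.
Mismatch strain = Δα·ΔT = 4.90×10⁻⁶ × 242.0 = 1.19×10⁻³.

1.19×10⁻³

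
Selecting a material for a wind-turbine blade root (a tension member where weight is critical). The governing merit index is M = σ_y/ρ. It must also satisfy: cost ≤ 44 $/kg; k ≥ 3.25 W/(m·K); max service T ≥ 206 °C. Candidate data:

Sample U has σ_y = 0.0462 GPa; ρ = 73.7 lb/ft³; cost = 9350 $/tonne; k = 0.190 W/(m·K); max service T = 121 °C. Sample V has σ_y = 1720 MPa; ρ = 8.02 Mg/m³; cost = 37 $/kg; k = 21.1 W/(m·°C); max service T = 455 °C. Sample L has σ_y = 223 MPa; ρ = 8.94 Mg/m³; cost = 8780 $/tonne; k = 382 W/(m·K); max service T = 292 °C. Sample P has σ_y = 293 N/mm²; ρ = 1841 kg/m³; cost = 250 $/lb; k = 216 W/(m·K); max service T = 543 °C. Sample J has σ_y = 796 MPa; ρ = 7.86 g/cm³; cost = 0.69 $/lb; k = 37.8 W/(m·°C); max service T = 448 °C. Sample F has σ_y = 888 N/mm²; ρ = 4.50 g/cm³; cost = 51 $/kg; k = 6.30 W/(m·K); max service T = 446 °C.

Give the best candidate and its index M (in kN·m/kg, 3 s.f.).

sample V, M = 214 kN·m/kg

Screen on constraints: cost ≤ 44 $/kg; k ≥ 3.25 W/(m·K); max service T ≥ 206 °C. Survivors: sample V, sample L, sample J.
Convert each candidate to consistent units, then evaluate M:
  sample V: σ_y = 1720 MPa, ρ = 8020 kg/m³
  sample L: σ_y = 223.0 MPa, ρ = 8940 kg/m³
  sample J: σ_y = 796.0 MPa, ρ = 7860 kg/m³
  sample V: M = 214 kN·m/kg
  sample J: M = 101 kN·m/kg
  sample L: M = 24.9 kN·m/kg
Highest index: sample V.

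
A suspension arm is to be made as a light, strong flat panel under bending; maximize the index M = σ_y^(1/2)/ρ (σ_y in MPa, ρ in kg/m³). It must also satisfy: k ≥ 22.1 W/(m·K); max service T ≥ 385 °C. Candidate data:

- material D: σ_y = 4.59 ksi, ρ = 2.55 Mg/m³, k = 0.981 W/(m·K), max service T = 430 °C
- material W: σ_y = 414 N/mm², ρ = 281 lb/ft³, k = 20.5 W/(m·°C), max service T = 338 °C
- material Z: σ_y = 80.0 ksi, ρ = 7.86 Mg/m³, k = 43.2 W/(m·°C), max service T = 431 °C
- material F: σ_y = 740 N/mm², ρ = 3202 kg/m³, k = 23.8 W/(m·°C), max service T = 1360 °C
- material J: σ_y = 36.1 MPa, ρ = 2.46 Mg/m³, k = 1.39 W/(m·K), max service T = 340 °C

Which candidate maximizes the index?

Screen on constraints: k ≥ 22.1 W/(m·K); max service T ≥ 385 °C. Survivors: material Z, material F.
In SI units:
  material Z: σ_y = 551.6 MPa, ρ = 7860 kg/m³
  material F: σ_y = 740.0 MPa, ρ = 3202 kg/m³
  material F: M = 8.50×10⁻³
  material Z: M = 2.99×10⁻³
The maximum is for material F.

material F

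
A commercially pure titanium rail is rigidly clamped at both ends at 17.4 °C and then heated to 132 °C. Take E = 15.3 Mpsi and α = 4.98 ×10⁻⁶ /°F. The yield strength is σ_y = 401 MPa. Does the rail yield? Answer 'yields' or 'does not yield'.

does not yield

E = 15.3 Mpsi = 105.5 GPa.
α = 4.98×10⁻⁶/°F × 9/5 = 8.96×10⁻⁶/K.
ΔT = 114.6 K. Constrained thermal stress σ = E·α·ΔT = 105.5×10³ MPa × 8.96×10⁻⁶ × 114.6 = 108 MPa (compressive).
Compare to σ_y = 401 MPa: σ < σ_y, so it does not yield.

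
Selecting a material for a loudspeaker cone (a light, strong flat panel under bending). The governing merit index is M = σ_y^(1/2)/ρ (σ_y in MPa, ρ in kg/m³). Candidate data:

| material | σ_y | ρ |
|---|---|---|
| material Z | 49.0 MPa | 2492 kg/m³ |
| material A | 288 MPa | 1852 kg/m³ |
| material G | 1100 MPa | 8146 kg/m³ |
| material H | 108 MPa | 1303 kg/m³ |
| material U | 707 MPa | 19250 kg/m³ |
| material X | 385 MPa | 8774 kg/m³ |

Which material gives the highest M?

material A

Evaluate M for each candidate:
  material A: M = 9.16×10⁻³
  material H: M = 7.98×10⁻³
  material G: M = 4.07×10⁻³
  material Z: M = 2.81×10⁻³
  material X: M = 2.24×10⁻³
  material U: M = 1.38×10⁻³
Material A has the largest M.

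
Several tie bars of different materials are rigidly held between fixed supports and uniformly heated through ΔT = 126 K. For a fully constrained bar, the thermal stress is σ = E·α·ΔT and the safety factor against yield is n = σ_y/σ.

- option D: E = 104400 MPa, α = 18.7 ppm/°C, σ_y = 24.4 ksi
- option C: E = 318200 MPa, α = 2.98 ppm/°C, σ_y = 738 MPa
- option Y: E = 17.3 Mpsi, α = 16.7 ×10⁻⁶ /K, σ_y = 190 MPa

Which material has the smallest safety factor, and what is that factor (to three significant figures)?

Per material, after unit conversion:
  option D: E = 104.4, α = 18.7, σ_y = 168.2 → σ = 246 MPa, n = 0.684
  option C: E = 318.2, α = 2.98, σ_y = 738.0 → σ = 119 MPa, n = 6.18
  option Y: E = 119.3, α = 16.7, σ_y = 190.0 → σ = 251 MPa, n = 0.757
Smallest n: option D with n = 0.684.

option D, n = 0.684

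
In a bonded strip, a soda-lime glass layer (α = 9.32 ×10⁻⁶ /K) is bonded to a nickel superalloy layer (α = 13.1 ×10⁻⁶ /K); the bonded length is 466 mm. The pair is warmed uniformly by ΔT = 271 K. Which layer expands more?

α(soda-lime glass) = 9.32×10⁻⁶/K vs α(nickel superalloy) = 13.1×10⁻⁶/K.
Higher α expands more for the same ΔT: nickel superalloy.

nickel superalloy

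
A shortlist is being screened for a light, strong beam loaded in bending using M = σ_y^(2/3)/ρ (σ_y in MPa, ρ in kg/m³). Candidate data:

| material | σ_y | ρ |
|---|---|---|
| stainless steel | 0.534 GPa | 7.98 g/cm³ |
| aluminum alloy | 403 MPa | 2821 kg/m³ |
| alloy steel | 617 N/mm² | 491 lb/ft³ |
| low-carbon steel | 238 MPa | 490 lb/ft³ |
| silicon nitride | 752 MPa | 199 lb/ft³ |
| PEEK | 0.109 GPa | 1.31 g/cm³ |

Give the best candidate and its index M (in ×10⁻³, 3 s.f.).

silicon nitride, M = 25.9×10⁻³

Normalizing units and computing the index:
  stainless steel: σ_y = 534.0 MPa, ρ = 7980 kg/m³
  aluminum alloy: σ_y = 403.0 MPa, ρ = 2821 kg/m³
  alloy steel: σ_y = 617.0 MPa, ρ = 7865 kg/m³
  low-carbon steel: σ_y = 238.0 MPa, ρ = 7849 kg/m³
  silicon nitride: σ_y = 752.0 MPa, ρ = 3188 kg/m³
  PEEK: σ_y = 109.0 MPa, ρ = 1310 kg/m³
  silicon nitride: M = 25.9×10⁻³
  aluminum alloy: M = 19.3×10⁻³
  PEEK: M = 17.4×10⁻³
  alloy steel: M = 9.21×10⁻³
  stainless steel: M = 8.25×10⁻³
  low-carbon steel: M = 4.89×10⁻³
Highest index: silicon nitride.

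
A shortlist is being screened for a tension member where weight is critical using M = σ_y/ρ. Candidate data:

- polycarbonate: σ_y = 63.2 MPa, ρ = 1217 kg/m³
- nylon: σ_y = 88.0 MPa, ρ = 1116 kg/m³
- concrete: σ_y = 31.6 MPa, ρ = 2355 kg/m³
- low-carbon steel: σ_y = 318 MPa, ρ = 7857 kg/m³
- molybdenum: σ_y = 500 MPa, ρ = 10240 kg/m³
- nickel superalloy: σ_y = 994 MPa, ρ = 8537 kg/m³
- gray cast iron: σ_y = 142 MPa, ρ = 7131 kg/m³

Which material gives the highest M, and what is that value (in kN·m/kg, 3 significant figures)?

Computing M directly (units already consistent):
  nickel superalloy: M = 116 kN·m/kg
  nylon: M = 78.9 kN·m/kg
  polycarbonate: M = 51.9 kN·m/kg
  molybdenum: M = 48.8 kN·m/kg
  low-carbon steel: M = 40.5 kN·m/kg
  gray cast iron: M = 19.9 kN·m/kg
  concrete: M = 13.4 kN·m/kg
Highest index: nickel superalloy.

nickel superalloy, M = 116 kN·m/kg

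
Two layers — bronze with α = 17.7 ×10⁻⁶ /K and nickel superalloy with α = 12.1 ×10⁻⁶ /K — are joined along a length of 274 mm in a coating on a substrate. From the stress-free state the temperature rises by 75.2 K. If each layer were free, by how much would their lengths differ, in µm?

115 µm

Δα = |17.7 − 12.1|×10⁻⁶/K = 5.60×10⁻⁶/K.
ΔL_mismatch = Δα·L·ΔT = 5.60×10⁻⁶ × 274.0 mm × 75.2 K = 115 µm.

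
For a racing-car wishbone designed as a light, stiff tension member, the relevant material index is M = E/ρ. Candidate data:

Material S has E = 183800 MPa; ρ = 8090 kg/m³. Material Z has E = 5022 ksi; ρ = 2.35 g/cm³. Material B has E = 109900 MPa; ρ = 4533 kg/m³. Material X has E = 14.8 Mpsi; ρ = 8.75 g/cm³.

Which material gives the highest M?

After converting to SI:
  material S: E = 183.8 GPa, ρ = 8090 kg/m³
  material Z: E = 34.63 GPa, ρ = 2350 kg/m³
  material B: E = 109.9 GPa, ρ = 4533 kg/m³
  material X: E = 102.0 GPa, ρ = 8750 kg/m³
  material B: M = 24.2 MN·m/kg
  material S: M = 22.7 MN·m/kg
  material Z: M = 14.7 MN·m/kg
  material X: M = 11.7 MN·m/kg
The maximum is for material B.

material B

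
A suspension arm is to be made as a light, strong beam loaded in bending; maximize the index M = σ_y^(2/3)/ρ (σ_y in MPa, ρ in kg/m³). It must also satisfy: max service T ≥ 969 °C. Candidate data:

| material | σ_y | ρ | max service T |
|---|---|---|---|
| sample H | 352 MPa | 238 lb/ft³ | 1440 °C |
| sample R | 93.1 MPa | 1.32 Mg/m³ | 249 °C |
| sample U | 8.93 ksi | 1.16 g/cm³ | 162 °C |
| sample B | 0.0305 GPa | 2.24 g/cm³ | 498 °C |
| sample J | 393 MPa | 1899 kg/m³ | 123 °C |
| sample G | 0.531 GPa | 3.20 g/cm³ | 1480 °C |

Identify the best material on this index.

sample G

Screen on constraints: max service T ≥ 969 °C. Survivors: sample H, sample G.
Convert each candidate to consistent units, then evaluate M:
  sample H: σ_y = 352.0 MPa, ρ = 3812 kg/m³
  sample G: σ_y = 531.0 MPa, ρ = 3200 kg/m³
  sample G: M = 20.5×10⁻³
  sample H: M = 13.1×10⁻³
Highest index: sample G.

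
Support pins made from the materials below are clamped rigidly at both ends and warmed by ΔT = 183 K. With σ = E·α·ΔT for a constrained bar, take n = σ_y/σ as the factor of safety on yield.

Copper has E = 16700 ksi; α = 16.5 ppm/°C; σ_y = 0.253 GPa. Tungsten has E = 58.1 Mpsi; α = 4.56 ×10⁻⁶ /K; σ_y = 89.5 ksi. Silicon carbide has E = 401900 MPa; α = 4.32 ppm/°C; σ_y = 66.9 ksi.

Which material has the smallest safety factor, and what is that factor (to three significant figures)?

With everything in SI (GPa, ×10⁻⁶/K, MPa):
  copper: E = 115.1, α = 16.5, σ_y = 253.0 → σ = 348 MPa, n = 0.728
  tungsten: E = 400.6, α = 4.56, σ_y = 617.1 → σ = 334 MPa, n = 1.85
  silicon carbide: E = 401.9, α = 4.32, σ_y = 461.3 → σ = 318 MPa, n = 1.45
Smallest n: copper with n = 0.728.

copper, n = 0.728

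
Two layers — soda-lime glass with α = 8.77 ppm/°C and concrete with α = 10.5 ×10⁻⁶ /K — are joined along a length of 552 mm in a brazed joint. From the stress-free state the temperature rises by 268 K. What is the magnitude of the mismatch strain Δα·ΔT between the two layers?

4.64×10⁻⁴

Δα = |8.77 − 10.5|×10⁻⁶/K = 1.73×10⁻⁶/K.
Mismatch strain = Δα·ΔT = 1.73×10⁻⁶ × 268.0 = 4.64×10⁻⁴.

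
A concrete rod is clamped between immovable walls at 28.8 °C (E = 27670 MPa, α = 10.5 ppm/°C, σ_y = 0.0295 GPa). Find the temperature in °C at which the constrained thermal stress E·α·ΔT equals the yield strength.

130 °C

E = 27670 MPa = 27.67 GPa.
σ_y = 0.0295 GPa = 29.50 MPa.
E·α·ΔT = 29.50 MPa ⇒ ΔT = 29.50 / (27.67×10³ × 10.5×10⁻⁶) = 101.5 K.
T = 28.8 + 101.5 = 130.3 °C.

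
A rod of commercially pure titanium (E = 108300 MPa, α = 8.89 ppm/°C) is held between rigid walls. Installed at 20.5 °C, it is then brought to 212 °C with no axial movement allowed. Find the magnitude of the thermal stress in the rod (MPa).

184 MPa

E = 108300 MPa = 108.3 GPa.
ΔT = 191.5 K. Constrained thermal stress σ = E·α·ΔT = 108.3×10³ MPa × 8.89×10⁻⁶ × 191.5 = 184 MPa (compressive).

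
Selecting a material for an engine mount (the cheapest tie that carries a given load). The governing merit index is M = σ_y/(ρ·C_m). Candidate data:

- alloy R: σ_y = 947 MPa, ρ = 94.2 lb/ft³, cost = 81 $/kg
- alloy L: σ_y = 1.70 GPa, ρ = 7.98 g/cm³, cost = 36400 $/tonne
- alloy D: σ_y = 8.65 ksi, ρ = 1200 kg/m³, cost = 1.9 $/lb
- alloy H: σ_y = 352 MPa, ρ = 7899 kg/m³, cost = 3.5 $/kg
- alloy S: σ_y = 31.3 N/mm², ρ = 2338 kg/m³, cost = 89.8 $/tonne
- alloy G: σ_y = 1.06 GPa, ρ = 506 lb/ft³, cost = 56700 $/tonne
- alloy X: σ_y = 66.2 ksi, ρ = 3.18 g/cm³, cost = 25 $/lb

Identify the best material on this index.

alloy S

Putting every candidate on a common basis:
  alloy R: σ_y = 947.0 MPa, ρ = 1509 kg/m³, cost = 81.00 $/kg
  alloy L: σ_y = 1700 MPa, ρ = 7980 kg/m³, cost = 36.40 $/kg
  alloy D: σ_y = 59.64 MPa, ρ = 1200 kg/m³, cost = 4.189 $/kg
  alloy H: σ_y = 352.0 MPa, ρ = 7899 kg/m³, cost = 3.500 $/kg
  alloy S: σ_y = 31.30 MPa, ρ = 2338 kg/m³, cost = 0.08980 $/kg
  alloy G: σ_y = 1060 MPa, ρ = 8105 kg/m³, cost = 56.70 $/kg
  alloy X: σ_y = 456.4 MPa, ρ = 3180 kg/m³, cost = 55.11 $/kg
  alloy S: M = 149 kN·m per $
  alloy H: M = 12.7 kN·m per $
  alloy D: M = 11.9 kN·m per $
  alloy R: M = 7.75 kN·m per $
  alloy L: M = 5.85 kN·m per $
  alloy X: M = 2.60 kN·m per $
  alloy G: M = 2.31 kN·m per $
Alloy S has the largest M.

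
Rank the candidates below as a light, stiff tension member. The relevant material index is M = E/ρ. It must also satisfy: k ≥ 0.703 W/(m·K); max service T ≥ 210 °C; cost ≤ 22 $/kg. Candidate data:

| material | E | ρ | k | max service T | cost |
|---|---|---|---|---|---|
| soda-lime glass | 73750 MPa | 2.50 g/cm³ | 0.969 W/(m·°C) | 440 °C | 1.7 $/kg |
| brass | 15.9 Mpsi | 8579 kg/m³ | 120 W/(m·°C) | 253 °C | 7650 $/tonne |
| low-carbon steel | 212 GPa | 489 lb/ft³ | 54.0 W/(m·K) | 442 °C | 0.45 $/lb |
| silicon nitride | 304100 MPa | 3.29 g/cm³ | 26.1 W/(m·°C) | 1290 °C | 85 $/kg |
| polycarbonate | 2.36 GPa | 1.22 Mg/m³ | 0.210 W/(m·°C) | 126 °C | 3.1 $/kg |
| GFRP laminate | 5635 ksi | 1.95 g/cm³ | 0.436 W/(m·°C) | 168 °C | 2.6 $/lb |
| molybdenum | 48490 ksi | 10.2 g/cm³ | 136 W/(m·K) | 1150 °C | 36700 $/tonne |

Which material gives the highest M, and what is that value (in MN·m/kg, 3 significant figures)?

soda-lime glass, M = 29.5 MN·m/kg

Screen on constraints: k ≥ 0.703 W/(m·K); max service T ≥ 210 °C; cost ≤ 22 $/kg. Survivors: soda-lime glass, brass, low-carbon steel.
Putting every candidate on a common basis:
  soda-lime glass: E = 73.75 GPa, ρ = 2500 kg/m³
  brass: E = 109.6 GPa, ρ = 8579 kg/m³
  low-carbon steel: E = 212.0 GPa, ρ = 7833 kg/m³
  soda-lime glass: M = 29.5 MN·m/kg
  low-carbon steel: M = 27.1 MN·m/kg
  brass: M = 12.8 MN·m/kg
Highest index: soda-lime glass.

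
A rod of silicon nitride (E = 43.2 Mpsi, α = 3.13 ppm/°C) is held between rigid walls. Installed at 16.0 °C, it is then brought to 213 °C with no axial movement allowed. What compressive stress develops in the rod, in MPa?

E = 43.2 Mpsi = 297.9 GPa.
ΔT = 197.0 K. Constrained thermal stress σ = E·α·ΔT = 297.9×10³ MPa × 3.13×10⁻⁶ × 197.0 = 184 MPa (compressive).

184 MPa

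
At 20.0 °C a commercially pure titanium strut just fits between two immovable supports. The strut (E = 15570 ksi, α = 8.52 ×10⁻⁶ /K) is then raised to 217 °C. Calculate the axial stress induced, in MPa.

180 MPa

E = 15570 ksi = 107.4 GPa.
ΔT = 197.0 K. Constrained thermal stress σ = E·α·ΔT = 107.4×10³ MPa × 8.52×10⁻⁶ × 197.0 = 180 MPa (compressive).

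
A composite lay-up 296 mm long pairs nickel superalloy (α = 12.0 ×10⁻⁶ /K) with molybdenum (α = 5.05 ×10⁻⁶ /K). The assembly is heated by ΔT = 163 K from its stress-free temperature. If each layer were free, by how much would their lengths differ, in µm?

335 µm

Δα = |12.0 − 5.05|×10⁻⁶/K = 6.95×10⁻⁶/K.
ΔL_mismatch = Δα·L·ΔT = 6.95×10⁻⁶ × 296.0 mm × 163.0 K = 335 µm.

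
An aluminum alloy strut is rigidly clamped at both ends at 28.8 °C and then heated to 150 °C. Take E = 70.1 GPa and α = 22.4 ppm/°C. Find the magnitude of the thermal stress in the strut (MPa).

190 MPa

ΔT = 121.2 K. Constrained thermal stress σ = E·α·ΔT = 70.10×10³ MPa × 22.4×10⁻⁶ × 121.2 = 190 MPa (compressive).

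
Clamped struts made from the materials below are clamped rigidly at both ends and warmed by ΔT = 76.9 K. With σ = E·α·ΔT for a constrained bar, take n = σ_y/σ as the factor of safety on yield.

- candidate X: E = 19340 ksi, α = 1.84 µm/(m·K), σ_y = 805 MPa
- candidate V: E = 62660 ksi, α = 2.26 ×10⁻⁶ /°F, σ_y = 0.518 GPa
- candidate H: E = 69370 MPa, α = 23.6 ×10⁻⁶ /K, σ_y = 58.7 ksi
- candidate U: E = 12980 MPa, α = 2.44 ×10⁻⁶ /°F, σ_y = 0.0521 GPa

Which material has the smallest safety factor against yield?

candidate H

With everything in SI (GPa, ×10⁻⁶/K, MPa):
  candidate X: E = 133.3, α = 1.84, σ_y = 805.0 → σ = 18.9 MPa, n = 42.7
  candidate V: E = 432.0, α = 4.07, σ_y = 518.0 → σ = 135 MPa, n = 3.83
  candidate H: E = 69.37, α = 23.6, σ_y = 404.7 → σ = 126 MPa, n = 3.21
  candidate U: E = 12.98, α = 4.39, σ_y = 52.10 → σ = 4.38 MPa, n = 11.9
The minimum is candidate H at n = 3.21.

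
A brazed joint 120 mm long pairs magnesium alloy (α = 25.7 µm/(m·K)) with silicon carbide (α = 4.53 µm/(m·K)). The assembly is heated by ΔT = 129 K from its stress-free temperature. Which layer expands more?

α(magnesium alloy) = 25.7×10⁻⁶/K vs α(silicon carbide) = 4.53×10⁻⁶/K.
Higher α expands more for the same ΔT: magnesium alloy.

magnesium alloy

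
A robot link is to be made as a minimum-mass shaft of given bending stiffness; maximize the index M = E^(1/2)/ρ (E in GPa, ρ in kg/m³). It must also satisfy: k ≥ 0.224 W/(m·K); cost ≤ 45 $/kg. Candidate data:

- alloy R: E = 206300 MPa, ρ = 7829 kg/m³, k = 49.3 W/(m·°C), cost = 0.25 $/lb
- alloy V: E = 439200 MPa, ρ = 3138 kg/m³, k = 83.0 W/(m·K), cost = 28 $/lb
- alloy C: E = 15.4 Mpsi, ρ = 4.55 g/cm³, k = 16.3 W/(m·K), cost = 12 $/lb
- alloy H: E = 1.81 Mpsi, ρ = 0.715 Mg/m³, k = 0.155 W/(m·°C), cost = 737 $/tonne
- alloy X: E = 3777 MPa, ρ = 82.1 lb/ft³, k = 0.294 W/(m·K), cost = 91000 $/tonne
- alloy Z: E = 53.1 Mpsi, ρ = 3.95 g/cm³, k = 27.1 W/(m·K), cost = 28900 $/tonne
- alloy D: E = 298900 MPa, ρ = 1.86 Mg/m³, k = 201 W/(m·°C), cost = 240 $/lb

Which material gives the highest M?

alloy Z

Screen on constraints: k ≥ 0.224 W/(m·K); cost ≤ 45 $/kg. Survivors: alloy R, alloy C, alloy Z.
Normalizing units and computing the index:
  alloy R: E = 206.3 GPa, ρ = 7829 kg/m³
  alloy C: E = 106.2 GPa, ρ = 4550 kg/m³
  alloy Z: E = 366.1 GPa, ρ = 3950 kg/m³
  alloy Z: M = 4.84×10⁻³
  alloy C: M = 2.26×10⁻³
  alloy R: M = 1.83×10⁻³
The maximum is for alloy Z.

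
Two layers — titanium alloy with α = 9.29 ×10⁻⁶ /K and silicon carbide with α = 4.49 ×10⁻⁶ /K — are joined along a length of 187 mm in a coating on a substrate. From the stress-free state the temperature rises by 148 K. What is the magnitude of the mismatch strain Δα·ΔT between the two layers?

7.10×10⁻⁴

Δα = |9.29 − 4.49|×10⁻⁶/K = 4.80×10⁻⁶/K.
Mismatch strain = Δα·ΔT = 4.80×10⁻⁶ × 148.0 = 7.10×10⁻⁴.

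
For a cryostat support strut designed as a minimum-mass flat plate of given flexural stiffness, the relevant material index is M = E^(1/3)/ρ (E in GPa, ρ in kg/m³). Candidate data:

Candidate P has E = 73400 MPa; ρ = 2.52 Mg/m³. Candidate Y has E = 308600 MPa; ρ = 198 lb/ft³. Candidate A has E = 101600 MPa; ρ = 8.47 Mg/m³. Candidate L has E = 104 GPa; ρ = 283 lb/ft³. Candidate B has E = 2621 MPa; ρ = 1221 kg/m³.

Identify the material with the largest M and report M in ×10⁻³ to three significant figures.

After converting to SI:
  candidate P: E = 73.40 GPa, ρ = 2520 kg/m³
  candidate Y: E = 308.6 GPa, ρ = 3172 kg/m³
  candidate A: E = 101.6 GPa, ρ = 8470 kg/m³
  candidate L: E = 104.0 GPa, ρ = 4533 kg/m³
  candidate B: E = 2.621 GPa, ρ = 1221 kg/m³
  candidate Y: M = 2.13×10⁻³
  candidate P: M = 1.66×10⁻³
  candidate B: M = 1.13×10⁻³
  candidate L: M = 1.04×10⁻³
  candidate A: M = 0.551×10⁻³
The maximum is for candidate Y.

candidate Y, M = 2.13×10⁻³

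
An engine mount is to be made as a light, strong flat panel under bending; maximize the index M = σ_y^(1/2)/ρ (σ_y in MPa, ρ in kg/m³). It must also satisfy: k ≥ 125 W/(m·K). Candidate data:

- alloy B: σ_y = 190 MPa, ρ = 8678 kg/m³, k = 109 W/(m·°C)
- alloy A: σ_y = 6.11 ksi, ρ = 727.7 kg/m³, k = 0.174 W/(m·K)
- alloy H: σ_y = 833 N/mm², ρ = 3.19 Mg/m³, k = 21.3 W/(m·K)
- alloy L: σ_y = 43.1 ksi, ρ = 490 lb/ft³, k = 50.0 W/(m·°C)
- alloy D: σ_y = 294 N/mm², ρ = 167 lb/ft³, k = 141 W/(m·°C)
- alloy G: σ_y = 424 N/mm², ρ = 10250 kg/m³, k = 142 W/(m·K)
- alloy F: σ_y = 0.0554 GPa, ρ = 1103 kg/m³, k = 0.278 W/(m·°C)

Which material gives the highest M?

alloy D

Screen on constraints: k ≥ 125 W/(m·K). Survivors: alloy D, alloy G.
In SI units:
  alloy D: σ_y = 294.0 MPa, ρ = 2675 kg/m³
  alloy G: σ_y = 424.0 MPa, ρ = 10250 kg/m³
  alloy D: M = 6.41×10⁻³
  alloy G: M = 2.01×10⁻³
Alloy D ranks first.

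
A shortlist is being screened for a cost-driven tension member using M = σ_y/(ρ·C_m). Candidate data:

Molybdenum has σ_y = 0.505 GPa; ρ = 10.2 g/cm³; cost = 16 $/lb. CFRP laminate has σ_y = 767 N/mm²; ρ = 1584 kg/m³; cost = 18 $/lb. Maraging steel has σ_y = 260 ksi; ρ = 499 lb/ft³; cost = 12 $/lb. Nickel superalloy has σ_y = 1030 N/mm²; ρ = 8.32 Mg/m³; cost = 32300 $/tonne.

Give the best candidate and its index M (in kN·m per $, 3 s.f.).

CFRP laminate, M = 12.2 kN·m per $

In SI units:
  molybdenum: σ_y = 505.0 MPa, ρ = 10200 kg/m³, cost = 35.27 $/kg
  CFRP laminate: σ_y = 767.0 MPa, ρ = 1584 kg/m³, cost = 39.68 $/kg
  maraging steel: σ_y = 1793 MPa, ρ = 7993 kg/m³, cost = 26.46 $/kg
  nickel superalloy: σ_y = 1030 MPa, ρ = 8320 kg/m³, cost = 32.30 $/kg
  CFRP laminate: M = 12.2 kN·m per $
  maraging steel: M = 8.48 kN·m per $
  nickel superalloy: M = 3.83 kN·m per $
  molybdenum: M = 1.40 kN·m per $
The maximum is for CFRP laminate.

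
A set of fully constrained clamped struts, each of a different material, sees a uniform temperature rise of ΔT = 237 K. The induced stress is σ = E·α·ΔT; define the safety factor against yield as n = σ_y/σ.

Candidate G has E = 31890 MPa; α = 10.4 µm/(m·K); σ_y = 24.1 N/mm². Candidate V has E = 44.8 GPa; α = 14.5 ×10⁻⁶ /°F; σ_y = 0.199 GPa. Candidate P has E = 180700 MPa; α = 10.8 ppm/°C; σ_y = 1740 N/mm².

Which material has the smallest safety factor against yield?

Per material, after unit conversion:
  candidate G: E = 31.89, α = 10.4, σ_y = 24.10 → σ = 78.6 MPa, n = 0.307
  candidate V: E = 44.80, α = 26.1, σ_y = 199.0 → σ = 277 MPa, n = 0.718
  candidate P: E = 180.7, α = 10.8, σ_y = 1740 → σ = 463 MPa, n = 3.76
Candidate G has the lowest safety factor, n = 0.307.

candidate G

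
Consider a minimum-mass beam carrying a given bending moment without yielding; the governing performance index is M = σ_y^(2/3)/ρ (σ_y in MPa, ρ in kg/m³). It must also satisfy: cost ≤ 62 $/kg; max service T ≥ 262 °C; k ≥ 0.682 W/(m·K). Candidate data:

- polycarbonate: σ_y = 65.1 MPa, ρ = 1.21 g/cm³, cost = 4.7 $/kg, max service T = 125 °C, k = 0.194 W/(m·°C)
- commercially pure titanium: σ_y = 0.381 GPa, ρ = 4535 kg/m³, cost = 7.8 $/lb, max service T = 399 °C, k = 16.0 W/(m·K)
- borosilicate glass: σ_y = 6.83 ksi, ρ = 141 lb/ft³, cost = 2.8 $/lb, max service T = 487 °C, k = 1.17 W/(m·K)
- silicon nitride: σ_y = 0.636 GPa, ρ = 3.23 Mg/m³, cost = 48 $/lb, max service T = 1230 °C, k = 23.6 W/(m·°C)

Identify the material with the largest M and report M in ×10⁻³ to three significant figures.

commercially pure titanium, M = 11.6×10⁻³

Screen on constraints: cost ≤ 62 $/kg; max service T ≥ 262 °C; k ≥ 0.682 W/(m·K). Survivors: commercially pure titanium, borosilicate glass.
In SI units:
  commercially pure titanium: σ_y = 381.0 MPa, ρ = 4535 kg/m³
  borosilicate glass: σ_y = 47.09 MPa, ρ = 2259 kg/m³
  commercially pure titanium: M = 11.6×10⁻³
  borosilicate glass: M = 5.77×10⁻³
Commercially pure titanium has the largest M.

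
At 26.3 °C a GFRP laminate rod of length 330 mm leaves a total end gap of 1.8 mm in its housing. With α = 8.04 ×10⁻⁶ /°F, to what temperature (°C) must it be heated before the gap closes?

α = 8.04×10⁻⁶/°F × 9/5 = 14.5×10⁻⁶/K.
α·L₀·ΔT = 1.8 mm ⇒ ΔT = 1.8 / (14.5×10⁻⁶ × 330.0) = 376.9 K.
T = 26.3 + 376.9 = 403.2 °C.

403 °C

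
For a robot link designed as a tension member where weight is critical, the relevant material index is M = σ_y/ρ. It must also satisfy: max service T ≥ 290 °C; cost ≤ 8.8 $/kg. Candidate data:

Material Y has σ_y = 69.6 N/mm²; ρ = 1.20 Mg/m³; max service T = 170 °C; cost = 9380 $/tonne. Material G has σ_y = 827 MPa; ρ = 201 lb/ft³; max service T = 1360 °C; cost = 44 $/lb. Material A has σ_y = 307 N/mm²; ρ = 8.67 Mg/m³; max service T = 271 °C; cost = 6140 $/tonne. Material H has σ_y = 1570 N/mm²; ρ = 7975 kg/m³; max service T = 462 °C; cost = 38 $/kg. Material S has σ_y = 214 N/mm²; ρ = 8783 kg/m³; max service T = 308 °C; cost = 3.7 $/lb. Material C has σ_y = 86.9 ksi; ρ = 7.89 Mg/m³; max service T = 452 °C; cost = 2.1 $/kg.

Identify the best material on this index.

Screen on constraints: max service T ≥ 290 °C; cost ≤ 8.8 $/kg. Survivors: material S, material C.
In SI units:
  material S: σ_y = 214.0 MPa, ρ = 8783 kg/m³
  material C: σ_y = 599.2 MPa, ρ = 7890 kg/m³
  material C: M = 75.9 kN·m/kg
  material S: M = 24.4 kN·m/kg
The maximum is for material C.

material C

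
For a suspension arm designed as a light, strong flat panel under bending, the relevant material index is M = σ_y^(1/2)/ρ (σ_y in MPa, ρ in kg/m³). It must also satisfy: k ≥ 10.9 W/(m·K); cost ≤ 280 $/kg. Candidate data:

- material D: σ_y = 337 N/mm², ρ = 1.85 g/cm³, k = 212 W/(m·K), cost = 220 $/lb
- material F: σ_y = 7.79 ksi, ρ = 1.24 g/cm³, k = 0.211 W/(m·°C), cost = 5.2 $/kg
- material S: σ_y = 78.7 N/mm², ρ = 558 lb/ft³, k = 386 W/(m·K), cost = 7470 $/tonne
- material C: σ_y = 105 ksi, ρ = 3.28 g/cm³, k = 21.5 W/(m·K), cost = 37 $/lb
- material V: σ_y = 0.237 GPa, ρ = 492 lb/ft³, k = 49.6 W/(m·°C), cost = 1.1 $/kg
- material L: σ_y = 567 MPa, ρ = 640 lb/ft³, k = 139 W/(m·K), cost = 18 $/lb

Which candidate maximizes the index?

material C

Screen on constraints: k ≥ 10.9 W/(m·K); cost ≤ 280 $/kg. Survivors: material S, material C, material V, material L.
After converting to SI:
  material S: σ_y = 78.70 MPa, ρ = 8938 kg/m³
  material C: σ_y = 723.9 MPa, ρ = 3280 kg/m³
  material V: σ_y = 237.0 MPa, ρ = 7881 kg/m³
  material L: σ_y = 567.0 MPa, ρ = 10250 kg/m³
  material C: M = 8.20×10⁻³
  material L: M = 2.32×10⁻³
  material V: M = 1.95×10⁻³
  material S: M = 0.993×10⁻³
Material C has the largest M.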